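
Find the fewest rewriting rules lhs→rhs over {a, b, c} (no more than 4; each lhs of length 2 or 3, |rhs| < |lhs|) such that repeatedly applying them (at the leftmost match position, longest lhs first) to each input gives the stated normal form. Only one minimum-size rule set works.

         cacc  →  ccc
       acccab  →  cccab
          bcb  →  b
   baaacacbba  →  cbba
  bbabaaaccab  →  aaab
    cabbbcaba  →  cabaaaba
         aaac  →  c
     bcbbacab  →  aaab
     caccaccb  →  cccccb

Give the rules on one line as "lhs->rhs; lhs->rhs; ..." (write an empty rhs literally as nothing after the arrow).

  | cacc => ccc
  | acccab => cccab
  | bcb => b
  | baaacacbba => baacacbba => bacacbba => bcacbba => acbba => cbba

ac->c; bbc->aa; bc->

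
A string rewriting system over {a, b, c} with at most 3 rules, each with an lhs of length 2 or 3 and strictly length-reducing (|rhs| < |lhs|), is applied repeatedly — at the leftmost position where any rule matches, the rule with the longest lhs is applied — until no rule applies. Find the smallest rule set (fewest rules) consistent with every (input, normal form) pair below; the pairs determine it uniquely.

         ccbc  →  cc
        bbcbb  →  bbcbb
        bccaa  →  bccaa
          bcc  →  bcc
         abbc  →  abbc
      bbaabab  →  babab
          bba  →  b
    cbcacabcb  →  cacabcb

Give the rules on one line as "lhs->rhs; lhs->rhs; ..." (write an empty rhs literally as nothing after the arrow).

  | ccbc => cc
  | bbcbb
  | bccaa
  | bcc

bba->b; cbc->c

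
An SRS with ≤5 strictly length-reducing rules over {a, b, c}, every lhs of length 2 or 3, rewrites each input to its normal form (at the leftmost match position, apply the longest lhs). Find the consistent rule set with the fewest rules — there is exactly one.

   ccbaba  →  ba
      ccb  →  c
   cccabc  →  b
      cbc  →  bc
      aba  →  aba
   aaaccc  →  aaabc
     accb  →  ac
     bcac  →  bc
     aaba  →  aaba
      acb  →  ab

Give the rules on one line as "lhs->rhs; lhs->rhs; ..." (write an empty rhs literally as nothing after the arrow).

bb->c; ca->; cb->b; cc->b

  | ccbaba => bbaba => caba => ba
  | ccb => bb => c
  | cccabc => bcabc => bbc => cc => b
  | cbc => bc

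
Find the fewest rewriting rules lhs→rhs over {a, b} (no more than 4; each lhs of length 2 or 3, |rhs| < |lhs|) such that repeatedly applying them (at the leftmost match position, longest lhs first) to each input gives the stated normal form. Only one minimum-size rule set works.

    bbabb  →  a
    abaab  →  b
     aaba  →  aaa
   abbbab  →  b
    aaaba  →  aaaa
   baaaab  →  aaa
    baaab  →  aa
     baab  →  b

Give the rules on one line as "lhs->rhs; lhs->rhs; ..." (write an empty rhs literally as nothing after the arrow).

  | bbabb => bab => a
  | abaab => baab => ab => b
  | aaba => aaa
  | abbbab => bbbab => bba => b

aab->aa; ab->b; ba->; bab->a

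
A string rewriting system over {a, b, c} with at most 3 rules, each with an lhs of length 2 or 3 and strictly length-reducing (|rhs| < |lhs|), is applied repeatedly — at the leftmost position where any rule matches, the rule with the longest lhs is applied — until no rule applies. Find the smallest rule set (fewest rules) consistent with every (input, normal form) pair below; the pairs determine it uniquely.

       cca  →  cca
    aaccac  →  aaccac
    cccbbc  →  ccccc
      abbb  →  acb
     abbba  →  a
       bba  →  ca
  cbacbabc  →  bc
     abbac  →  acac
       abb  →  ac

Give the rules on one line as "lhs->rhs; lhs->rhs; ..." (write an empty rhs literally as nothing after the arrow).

bb->c; cba->

  | cca
  | aaccac
  | cccbbc => ccccc
  | abbb => acb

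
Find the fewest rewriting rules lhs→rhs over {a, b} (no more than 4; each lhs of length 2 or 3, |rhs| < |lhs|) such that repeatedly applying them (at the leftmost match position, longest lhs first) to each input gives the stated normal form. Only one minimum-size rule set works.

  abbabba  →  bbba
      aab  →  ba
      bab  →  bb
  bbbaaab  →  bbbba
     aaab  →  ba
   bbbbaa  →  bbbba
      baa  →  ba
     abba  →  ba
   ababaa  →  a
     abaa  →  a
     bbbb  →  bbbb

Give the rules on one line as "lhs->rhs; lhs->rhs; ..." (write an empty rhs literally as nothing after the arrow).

aa->a; aab->ba; ab->; bab->bb

  | abbabba => babba => bbba
  | aab => ba
  | bab => bb
  | bbbaaab => bbbaab => bbbba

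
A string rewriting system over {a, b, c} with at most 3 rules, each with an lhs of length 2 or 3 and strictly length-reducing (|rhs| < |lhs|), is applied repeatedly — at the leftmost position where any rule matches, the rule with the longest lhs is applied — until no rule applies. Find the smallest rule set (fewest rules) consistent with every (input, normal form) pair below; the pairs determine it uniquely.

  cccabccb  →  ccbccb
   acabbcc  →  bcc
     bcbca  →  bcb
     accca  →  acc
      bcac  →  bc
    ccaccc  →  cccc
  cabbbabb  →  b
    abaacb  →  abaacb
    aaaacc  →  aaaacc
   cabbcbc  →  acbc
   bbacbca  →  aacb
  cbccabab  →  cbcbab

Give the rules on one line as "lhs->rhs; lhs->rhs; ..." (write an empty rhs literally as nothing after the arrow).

  | cccabccb => ccbccb
  | acabbcc => abbcc => bcc
  | bcbca => bcb
  | accca => acc

abb->b; bb->a; ca->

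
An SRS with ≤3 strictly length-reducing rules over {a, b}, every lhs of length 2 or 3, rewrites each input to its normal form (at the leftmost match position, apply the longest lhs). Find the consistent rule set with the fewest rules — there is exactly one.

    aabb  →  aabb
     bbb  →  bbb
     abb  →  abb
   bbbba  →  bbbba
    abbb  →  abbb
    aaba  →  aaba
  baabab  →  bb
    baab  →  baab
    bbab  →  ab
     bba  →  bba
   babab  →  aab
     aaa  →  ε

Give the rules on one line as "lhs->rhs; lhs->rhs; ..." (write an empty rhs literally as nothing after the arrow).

aaa->; bab->ab

  | aabb
  | bbb
  | abb
  | bbbba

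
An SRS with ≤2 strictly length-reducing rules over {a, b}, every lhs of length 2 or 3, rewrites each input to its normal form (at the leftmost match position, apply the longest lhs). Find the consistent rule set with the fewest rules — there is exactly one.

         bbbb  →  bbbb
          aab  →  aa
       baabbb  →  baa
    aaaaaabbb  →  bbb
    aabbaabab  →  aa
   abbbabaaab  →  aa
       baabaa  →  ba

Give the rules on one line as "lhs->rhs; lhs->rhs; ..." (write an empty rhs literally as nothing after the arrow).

  | bbbb
  | aab => aa
  | baabbb => baabb => baab => baa
  | aaaaaabbb => aaabbb => bbb

aaa->; ab->a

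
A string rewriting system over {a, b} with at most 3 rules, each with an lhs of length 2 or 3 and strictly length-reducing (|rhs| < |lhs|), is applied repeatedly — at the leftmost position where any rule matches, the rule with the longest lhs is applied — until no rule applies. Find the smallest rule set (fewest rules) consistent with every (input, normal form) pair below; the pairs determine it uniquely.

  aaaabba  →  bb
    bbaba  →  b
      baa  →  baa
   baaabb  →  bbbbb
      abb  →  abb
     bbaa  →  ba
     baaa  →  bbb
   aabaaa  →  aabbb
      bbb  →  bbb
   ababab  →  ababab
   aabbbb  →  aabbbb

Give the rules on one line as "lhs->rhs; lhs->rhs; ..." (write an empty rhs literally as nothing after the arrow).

  | aaaabba => bbabba => bbba => bb
  | bbaba => bba => b
  | baa
  | baaabb => bbbbb

aaa->bb; bba->b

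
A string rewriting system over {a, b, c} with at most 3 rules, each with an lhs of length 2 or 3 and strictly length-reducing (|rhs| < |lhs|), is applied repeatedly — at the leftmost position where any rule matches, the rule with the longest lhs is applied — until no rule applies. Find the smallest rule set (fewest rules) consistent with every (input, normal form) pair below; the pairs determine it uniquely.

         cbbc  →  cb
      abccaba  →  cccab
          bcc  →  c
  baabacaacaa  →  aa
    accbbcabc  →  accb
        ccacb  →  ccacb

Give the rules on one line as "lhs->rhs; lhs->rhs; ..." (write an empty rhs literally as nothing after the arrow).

  | cbbc => cb
  | abccaba => cccaba => cccab
  | bcc => c
  | baabacaacaa => babacaacaa => bbacaacaa => bbcaacaa => baacaa => bacaa => bcaa => aa

abc->cc; ba->b; bc->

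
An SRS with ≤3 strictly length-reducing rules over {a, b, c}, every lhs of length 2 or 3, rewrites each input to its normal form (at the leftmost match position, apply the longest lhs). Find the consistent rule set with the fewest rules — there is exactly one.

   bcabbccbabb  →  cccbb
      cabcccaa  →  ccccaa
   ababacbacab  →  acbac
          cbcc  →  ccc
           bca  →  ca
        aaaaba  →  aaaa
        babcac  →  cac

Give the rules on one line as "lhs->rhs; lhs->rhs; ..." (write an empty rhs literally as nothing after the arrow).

ab->; bc->c

  | bcabbccbabb => cabbccbabb => cbccbabb => cccbabb => cccbb
  | cabcccaa => ccccaa
  | ababacbacab => abacbacab => acbacab => acbac
  | cbcc => ccc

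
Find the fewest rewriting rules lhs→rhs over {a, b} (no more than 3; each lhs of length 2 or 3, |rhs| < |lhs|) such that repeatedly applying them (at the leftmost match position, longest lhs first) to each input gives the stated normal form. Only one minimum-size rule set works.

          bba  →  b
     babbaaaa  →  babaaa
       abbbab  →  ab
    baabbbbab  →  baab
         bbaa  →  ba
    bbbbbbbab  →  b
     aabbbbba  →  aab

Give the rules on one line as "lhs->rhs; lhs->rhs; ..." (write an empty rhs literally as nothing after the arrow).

  | bba => b
  | babbaaaa => babaaa
  | abbbab => abbab => abb => ab
  | baabbbbab => baabbbab => baabbab => baabb => baab

bb->b; bba->b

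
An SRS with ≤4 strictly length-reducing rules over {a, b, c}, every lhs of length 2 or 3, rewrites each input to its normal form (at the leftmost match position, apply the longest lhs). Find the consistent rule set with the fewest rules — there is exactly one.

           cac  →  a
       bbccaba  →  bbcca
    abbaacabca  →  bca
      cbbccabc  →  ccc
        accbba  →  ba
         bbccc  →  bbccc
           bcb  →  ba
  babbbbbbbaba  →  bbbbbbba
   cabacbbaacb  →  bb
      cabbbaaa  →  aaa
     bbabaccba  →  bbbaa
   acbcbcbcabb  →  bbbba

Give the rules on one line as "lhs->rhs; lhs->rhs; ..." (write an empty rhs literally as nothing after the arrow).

  | cac => cb => a
  | bbccaba => bbcca
  | abbaacabca => baacabca => bababca => babca => bca
  | cbbccabc => abccabc => ccabc => ccc

ab->; ac->b; cb->a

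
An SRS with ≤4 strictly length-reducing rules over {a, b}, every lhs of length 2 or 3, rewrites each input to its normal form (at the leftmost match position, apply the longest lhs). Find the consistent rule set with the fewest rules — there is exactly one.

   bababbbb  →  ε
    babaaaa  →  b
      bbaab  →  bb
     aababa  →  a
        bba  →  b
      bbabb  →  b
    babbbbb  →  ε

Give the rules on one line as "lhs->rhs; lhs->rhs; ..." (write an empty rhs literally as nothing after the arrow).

aa->b; ba->; bab->bb; bbb->

  | bababbbb => bbabbbb => bbbbbb => bbb => ε
  | babaaaa => bbaaaa => baaa => aa => b
  | bbaab => bab => bb
  | aababa => bbaba => bbba => a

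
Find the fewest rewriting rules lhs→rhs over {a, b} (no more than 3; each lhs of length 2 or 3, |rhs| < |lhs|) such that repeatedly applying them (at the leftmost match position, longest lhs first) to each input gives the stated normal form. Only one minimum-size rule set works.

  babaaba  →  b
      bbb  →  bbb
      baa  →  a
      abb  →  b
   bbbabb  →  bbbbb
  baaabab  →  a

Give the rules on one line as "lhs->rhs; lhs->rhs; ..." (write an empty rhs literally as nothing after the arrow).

ab->; ba->; bab->bb

  | babaaba => bbaaba => baba => bba => b
  | bbb
  | baa => a
  | abb => b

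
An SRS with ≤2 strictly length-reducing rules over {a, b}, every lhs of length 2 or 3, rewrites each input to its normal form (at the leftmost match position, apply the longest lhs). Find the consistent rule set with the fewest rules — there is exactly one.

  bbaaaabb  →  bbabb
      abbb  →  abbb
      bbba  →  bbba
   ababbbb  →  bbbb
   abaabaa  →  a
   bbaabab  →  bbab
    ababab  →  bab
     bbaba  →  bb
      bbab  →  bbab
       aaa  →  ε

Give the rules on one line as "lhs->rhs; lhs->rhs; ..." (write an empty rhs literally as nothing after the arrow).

aaa->; aba->

  | bbaaaabb => bbabb
  | abbb
  | bbba
  | ababbbb => bbbb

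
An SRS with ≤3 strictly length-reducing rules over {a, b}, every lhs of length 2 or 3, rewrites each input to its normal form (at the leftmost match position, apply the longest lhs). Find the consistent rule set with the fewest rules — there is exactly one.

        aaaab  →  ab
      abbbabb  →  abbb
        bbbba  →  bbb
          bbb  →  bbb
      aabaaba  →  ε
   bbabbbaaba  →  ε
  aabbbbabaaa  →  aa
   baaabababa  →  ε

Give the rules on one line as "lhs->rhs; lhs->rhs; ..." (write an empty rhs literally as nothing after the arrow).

aaa->; ba->; bab->

  | aaaab => ab
  | abbbabb => abbb
  | bbbba => bbb
  | bbb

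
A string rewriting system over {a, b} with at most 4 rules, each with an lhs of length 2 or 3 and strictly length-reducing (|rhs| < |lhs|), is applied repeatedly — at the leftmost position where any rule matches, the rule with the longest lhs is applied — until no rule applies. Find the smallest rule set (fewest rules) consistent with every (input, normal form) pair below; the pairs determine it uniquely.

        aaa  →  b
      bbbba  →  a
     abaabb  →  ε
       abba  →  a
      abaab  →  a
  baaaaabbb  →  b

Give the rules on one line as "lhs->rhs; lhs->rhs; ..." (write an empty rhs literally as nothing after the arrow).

aaa->b; ab->; ba->a

  | aaa => b
  | bbbba => bbba => bba => ba => a
  | abaabb => aabb => ab => ε
  | abba => ba => a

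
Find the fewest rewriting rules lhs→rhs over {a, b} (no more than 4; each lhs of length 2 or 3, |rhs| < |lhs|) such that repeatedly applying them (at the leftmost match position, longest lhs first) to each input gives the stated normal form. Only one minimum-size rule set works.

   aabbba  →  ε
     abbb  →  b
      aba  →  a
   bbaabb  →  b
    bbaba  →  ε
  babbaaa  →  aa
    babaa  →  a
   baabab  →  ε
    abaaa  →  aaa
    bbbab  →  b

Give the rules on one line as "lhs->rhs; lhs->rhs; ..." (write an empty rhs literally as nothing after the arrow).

  | aabbba => abba => ba => ε
  | abbb => bb => b
  | aba => a
  | bbaabb => baabb => abb => b

ab->; ba->; bb->b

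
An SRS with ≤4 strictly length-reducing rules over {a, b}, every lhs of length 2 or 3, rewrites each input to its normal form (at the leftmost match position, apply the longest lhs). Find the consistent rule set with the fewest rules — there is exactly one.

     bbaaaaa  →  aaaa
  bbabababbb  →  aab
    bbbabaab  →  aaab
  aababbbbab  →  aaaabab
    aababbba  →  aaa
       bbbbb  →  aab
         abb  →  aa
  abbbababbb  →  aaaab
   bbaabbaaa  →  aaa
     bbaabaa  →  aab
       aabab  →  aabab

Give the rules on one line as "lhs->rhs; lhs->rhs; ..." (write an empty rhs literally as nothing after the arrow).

  | bbaaaaa => aaaa
  | bbabababbb => bababbb => babaab => baabb => abbb => aab
  | bbbabaab => ababaab => abaabb => aabbb => aaab
  | aababbbbab => aabaabbab => aaabbbab => aaaabab

baa->ab; bb->a; bba->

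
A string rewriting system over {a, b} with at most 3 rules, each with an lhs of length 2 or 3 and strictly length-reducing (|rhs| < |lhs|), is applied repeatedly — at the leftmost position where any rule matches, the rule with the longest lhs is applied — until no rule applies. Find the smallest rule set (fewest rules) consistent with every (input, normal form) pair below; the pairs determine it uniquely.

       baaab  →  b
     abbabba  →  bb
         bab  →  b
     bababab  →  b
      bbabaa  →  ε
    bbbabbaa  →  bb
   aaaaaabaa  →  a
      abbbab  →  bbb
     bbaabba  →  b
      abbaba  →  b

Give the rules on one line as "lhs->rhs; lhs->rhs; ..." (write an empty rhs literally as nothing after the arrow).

ab->b; ba->

  | baaab => aab => ab => b
  | abbabba => bbabba => bbba => bb
  | bab => b
  | bababab => babab => bab => b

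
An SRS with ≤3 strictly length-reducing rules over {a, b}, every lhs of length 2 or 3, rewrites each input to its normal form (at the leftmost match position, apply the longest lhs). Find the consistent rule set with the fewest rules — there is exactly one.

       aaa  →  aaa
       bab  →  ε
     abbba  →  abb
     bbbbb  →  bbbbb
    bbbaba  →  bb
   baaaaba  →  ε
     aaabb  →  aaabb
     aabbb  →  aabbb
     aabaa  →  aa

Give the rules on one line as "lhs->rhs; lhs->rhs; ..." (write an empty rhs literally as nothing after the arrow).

ba->; baa->ba; bab->ba

  | aaa
  | bab => ba => ε
  | abbba => abb
  | bbbbb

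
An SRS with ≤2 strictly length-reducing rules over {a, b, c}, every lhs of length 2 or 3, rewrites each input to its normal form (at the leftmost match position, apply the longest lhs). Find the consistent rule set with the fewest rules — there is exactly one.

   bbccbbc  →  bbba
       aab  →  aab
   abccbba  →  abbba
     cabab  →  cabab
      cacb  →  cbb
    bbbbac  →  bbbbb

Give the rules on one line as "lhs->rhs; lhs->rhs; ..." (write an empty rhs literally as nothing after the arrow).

ac->b; bc->a

  | bbccbbc => bacbbc => bbbbc => bbba
  | aab
  | abccbba => aacbba => abbba
  | cabab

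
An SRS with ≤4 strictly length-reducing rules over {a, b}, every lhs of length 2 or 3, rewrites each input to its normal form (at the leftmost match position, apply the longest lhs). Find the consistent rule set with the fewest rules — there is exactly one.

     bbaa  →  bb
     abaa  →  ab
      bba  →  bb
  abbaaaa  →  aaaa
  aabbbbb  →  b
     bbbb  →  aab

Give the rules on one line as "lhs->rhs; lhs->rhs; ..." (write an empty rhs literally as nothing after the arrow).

abb->; ba->b; bbb->aa

  | bbaa => bba => bb
  | abaa => aba => ab
  | bba => bb
  | abbaaaa => aaaa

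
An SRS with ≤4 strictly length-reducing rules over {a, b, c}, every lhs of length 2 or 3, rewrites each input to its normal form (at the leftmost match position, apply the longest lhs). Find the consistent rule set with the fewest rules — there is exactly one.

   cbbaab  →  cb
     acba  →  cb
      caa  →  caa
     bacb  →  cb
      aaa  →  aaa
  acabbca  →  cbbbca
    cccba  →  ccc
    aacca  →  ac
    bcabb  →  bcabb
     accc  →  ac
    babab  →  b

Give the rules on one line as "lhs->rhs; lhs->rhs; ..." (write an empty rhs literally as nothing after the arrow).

  | cbbaab => cbab => cb
  | acba => aca => cb
  | caa
  | bacb => cb

aca->cb; acb->ac; acc->ac; ba->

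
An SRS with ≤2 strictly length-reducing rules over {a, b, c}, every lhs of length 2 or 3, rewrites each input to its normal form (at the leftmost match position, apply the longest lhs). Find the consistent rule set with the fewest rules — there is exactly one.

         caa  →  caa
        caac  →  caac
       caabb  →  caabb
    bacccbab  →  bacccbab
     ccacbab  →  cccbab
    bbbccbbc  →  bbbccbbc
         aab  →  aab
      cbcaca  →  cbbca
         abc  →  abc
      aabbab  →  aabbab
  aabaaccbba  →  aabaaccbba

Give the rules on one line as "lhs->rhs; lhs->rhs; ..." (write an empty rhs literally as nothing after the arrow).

  | caa
  | caac
  | caabb
  | bacccbab

cac->bc; cca->cc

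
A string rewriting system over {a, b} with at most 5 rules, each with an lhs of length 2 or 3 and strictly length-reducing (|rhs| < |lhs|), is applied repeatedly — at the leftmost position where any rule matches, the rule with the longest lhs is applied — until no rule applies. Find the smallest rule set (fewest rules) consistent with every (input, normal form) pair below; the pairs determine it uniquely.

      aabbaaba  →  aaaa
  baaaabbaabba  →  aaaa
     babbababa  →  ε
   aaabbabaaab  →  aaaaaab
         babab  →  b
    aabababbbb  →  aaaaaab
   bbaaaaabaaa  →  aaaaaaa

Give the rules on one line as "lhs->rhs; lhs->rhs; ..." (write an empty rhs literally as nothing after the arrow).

aba->aa; ba->; bba->; bbb->aa

  | aabbaaba => aaaba => aaaa
  | baaaabbaabba => aaabbaabba => aaaabba => aaaa
  | babbababa => bbababa => baba => ba => ε
  | aaabbabaaab => aaabaaab => aaaaaab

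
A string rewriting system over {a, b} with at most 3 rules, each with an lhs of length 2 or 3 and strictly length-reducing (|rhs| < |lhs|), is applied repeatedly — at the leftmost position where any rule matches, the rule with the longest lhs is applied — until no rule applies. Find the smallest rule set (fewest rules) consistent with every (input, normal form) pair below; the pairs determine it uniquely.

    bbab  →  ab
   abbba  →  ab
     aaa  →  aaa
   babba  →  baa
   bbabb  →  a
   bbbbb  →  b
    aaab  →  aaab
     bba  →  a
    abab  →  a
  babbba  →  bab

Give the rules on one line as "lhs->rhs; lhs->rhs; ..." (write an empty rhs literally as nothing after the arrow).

aba->ab; bb->

  | bbab => ab
  | abbba => aba => ab
  | aaa
  | babba => baa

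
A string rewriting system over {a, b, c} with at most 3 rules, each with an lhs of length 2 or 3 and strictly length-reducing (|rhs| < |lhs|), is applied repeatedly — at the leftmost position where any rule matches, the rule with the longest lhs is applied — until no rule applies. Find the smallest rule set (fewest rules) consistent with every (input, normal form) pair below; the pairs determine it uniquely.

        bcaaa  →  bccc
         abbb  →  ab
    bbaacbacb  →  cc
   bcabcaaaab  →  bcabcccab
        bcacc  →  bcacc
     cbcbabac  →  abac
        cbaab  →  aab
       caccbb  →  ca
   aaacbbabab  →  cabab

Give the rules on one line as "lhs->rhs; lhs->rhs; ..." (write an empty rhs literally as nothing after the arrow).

  | bcaaa => bccc
  | abbb => ab
  | bbaacbacb => aacbacb => aaacb => cccb => cc
  | bcabcaaaab => bcabcccab

aaa->cc; bb->; cb->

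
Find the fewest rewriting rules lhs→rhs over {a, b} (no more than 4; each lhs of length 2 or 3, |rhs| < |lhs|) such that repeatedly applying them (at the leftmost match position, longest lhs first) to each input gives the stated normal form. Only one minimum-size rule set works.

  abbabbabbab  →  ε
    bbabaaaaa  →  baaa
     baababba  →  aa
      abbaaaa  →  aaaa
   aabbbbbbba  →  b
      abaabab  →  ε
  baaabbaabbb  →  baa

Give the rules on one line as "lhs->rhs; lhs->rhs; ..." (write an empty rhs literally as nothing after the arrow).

ab->; aba->b; abb->; bb->a

  | abbabbabbab => abbabbab => abbab => ab => ε
  | bbabaaaaa => aabaaaaa => abaaaa => baaa
  | baababba => babbba => bba => aa
  | abbaaaa => aaaa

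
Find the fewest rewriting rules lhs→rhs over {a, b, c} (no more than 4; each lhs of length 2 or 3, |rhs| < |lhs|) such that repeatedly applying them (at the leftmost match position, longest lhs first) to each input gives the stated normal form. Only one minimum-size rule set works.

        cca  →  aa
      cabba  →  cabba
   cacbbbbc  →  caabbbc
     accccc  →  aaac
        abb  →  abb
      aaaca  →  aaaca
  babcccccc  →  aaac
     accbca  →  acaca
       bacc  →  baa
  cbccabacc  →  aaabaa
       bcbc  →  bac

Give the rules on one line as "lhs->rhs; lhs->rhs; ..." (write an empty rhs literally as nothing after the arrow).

bab->c; cb->a; cc->a; ccb->ca

  | cca => aa
  | cabba
  | cacbbbbc => caabbbc
  | accccc => aaccc => aaac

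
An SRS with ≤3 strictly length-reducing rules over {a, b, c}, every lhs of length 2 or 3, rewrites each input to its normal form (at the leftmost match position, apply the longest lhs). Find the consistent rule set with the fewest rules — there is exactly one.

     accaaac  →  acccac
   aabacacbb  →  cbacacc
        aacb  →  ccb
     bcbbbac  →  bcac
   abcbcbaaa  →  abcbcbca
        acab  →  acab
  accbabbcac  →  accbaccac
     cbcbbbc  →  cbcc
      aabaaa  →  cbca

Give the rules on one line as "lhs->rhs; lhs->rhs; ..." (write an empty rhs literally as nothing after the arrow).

  | accaaac => acccac
  | aabacacbb => cbacacbb => cbacacc
  | aacb => ccb
  | bcbbbac => bcac

aa->c; bb->c; bbb->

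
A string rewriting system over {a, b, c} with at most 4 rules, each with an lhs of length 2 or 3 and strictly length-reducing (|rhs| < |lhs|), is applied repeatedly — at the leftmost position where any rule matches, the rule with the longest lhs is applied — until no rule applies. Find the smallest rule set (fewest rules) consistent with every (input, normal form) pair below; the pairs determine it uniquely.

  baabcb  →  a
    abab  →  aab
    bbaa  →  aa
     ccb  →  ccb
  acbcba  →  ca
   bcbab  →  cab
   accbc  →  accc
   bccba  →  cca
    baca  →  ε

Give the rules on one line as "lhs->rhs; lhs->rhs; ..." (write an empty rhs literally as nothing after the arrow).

  | baabcb => aabcb => aacb => a
  | abab => aab
  | bbaa => baa => aa
  | ccb

aca->; acb->; ba->a; bc->c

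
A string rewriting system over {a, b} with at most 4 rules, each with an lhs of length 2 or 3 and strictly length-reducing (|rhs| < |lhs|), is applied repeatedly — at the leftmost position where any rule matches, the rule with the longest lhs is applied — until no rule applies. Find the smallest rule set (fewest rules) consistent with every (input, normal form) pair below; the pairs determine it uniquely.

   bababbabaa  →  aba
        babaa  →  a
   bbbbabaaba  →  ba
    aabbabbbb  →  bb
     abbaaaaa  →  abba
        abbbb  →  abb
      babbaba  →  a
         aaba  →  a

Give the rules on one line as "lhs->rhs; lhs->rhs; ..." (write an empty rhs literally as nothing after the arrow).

  | bababbabaa => abbabaa => abaa => aba
  | babaa => aa => a
  | bbbbabaaba => bbbabaaba => bbabaaba => baaba => ba
  | aabbabbbb => babbbb => bbb => bb

aa->a; aab->; bab->; bbb->bb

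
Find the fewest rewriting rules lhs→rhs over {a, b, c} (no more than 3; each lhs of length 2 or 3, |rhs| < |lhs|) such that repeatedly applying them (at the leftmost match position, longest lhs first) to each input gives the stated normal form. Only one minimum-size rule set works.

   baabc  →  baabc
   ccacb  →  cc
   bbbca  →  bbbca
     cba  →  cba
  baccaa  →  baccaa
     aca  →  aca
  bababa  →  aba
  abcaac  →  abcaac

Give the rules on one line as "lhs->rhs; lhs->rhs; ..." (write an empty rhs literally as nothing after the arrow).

acb->; bab->

  | baabc
  | ccacb => cc
  | bbbca
  | cba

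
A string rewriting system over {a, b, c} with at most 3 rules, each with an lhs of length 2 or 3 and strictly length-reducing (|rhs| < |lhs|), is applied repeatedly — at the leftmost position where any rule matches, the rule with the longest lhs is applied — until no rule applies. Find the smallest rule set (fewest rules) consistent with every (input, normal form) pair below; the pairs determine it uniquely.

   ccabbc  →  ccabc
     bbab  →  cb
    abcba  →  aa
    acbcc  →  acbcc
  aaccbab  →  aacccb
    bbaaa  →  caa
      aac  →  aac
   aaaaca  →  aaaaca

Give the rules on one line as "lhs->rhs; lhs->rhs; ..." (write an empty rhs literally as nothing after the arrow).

ba->c; bb->b; bcb->

  | ccabbc => ccabc
  | bbab => bab => cb
  | abcba => aa
  | acbcc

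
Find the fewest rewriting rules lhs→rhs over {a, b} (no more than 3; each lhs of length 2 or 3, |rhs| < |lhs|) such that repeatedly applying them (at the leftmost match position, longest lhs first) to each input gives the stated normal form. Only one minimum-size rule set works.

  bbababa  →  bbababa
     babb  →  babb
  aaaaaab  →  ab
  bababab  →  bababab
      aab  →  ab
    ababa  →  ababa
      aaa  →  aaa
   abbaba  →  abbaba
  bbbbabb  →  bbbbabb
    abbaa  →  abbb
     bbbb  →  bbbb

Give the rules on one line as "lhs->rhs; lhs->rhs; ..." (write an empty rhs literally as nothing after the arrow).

aab->ab; baa->bb

  | bbababa
  | babb
  | aaaaaab => aaaaab => aaaab => aaab => aab => ab
  | bababab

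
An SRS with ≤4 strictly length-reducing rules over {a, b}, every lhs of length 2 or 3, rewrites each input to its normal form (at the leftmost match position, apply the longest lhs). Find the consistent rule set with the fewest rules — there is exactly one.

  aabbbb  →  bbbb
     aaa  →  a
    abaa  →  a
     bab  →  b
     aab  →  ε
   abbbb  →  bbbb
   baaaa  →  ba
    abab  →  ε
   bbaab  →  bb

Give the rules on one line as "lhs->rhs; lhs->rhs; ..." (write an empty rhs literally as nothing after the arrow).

  | aabbbb => abbbb => bbbb
  | aaa => aa => a
  | abaa => aa => a
  | bab => b

aa->a; ab->; abb->bb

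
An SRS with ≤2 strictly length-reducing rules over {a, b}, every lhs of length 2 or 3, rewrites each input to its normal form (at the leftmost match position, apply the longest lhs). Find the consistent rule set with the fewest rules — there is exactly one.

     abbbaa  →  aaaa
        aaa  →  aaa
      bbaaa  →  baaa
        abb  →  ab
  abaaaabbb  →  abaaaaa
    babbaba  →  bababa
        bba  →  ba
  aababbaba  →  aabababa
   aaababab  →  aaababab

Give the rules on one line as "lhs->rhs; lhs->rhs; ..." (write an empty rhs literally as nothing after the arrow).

bb->b; bbb->a

  | abbbaa => aaaa
  | aaa
  | bbaaa => baaa
  | abb => ab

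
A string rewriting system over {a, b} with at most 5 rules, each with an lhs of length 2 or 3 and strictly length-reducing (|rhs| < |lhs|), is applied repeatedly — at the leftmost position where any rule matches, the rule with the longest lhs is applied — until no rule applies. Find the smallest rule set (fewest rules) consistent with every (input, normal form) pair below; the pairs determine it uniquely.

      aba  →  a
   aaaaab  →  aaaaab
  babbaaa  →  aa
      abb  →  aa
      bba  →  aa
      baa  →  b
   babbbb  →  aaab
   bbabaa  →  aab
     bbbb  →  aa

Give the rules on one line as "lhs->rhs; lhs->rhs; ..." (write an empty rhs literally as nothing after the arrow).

  | aba => a
  | aaaaab
  | babbaaa => aabaaa => aaba => aa
  | abb => aa

ba->; baa->b; bab->aa; bb->a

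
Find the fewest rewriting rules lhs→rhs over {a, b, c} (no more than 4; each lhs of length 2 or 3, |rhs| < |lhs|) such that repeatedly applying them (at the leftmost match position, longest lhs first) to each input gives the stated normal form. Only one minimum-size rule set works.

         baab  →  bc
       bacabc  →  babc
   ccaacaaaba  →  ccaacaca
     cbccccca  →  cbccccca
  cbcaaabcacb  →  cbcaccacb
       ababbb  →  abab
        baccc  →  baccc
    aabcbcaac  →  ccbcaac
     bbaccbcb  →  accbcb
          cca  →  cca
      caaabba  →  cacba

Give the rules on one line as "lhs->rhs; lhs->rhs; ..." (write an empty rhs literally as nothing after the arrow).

  | baab => bc
  | bacabc => babc
  | ccaacaaaba => ccaacaca
  | cbccccca

aab->c; bb->; cab->b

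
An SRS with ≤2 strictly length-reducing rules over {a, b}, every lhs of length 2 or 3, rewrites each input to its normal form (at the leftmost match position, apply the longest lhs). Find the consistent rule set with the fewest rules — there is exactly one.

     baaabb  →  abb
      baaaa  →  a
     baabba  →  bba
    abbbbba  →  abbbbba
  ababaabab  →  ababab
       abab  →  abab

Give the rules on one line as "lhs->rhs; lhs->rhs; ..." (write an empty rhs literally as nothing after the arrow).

aa->a; baa->

  | baaabb => abb
  | baaaa => aa => a
  | baabba => bba
  | abbbbba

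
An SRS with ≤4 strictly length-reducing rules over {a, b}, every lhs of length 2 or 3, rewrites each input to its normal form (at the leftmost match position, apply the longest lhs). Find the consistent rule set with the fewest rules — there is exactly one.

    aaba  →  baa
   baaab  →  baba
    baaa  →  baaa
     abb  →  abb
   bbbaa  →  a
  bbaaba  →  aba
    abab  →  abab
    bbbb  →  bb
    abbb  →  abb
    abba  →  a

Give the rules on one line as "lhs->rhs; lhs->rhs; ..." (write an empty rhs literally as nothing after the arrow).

  | aaba => baa
  | baaab => baba
  | baaa
  | abb

aab->ba; bba->; bbb->bb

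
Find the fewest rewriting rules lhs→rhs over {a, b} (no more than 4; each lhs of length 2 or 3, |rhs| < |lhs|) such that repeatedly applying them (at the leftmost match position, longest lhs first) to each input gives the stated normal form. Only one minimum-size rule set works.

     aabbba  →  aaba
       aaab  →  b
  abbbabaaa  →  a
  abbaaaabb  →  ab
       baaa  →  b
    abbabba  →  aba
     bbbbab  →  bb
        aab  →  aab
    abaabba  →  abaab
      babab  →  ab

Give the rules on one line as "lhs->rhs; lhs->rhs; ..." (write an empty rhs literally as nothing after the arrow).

aaa->; bab->; bba->b; bbb->b

  | aabbba => aaba
  | aaab => b
  | abbbabaaa => ababaaa => aaaa => a
  | abbaaaabb => abaaabb => abbb => ab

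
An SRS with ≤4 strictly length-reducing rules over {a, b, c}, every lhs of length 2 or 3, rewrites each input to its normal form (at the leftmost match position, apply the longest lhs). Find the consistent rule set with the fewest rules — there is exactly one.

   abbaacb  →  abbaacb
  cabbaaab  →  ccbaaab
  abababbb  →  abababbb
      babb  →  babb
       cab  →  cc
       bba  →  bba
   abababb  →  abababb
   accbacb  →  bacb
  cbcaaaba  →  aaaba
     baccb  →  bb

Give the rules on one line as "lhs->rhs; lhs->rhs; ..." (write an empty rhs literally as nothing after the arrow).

acc->; cab->cc; cbc->

  | abbaacb
  | cabbaaab => ccbaaab
  | abababbb
  | babb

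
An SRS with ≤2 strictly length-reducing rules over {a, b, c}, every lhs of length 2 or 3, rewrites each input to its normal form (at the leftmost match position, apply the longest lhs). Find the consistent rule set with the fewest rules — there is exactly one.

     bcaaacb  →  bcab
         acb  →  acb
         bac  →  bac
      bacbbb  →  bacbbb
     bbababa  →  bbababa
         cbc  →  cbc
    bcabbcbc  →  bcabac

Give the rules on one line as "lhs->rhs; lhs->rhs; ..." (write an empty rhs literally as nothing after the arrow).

  | bcaaacb => bcab
  | acb
  | bac
  | bacbbb

aac->; bcb->a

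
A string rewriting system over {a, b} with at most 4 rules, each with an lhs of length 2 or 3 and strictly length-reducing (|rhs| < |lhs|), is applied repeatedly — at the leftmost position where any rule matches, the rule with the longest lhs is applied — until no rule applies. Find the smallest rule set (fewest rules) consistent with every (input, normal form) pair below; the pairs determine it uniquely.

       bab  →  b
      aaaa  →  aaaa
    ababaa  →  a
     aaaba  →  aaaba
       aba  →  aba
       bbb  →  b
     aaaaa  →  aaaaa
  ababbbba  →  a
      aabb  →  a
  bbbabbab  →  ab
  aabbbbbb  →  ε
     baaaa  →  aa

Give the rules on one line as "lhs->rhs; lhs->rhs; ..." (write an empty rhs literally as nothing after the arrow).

  | bab => b
  | aaaa
  | ababaa => abaa => a
  | aaaba

abb->; baa->; bab->b; bb->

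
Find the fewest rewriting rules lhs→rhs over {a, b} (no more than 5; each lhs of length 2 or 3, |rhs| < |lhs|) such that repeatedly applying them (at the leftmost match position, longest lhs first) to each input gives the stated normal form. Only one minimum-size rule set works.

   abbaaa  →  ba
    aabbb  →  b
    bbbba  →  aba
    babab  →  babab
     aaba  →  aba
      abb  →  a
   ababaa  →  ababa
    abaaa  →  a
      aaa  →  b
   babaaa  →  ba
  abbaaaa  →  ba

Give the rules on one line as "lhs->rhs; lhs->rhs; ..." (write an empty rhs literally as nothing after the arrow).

  | abbaaa => aaaa => ba
  | aabbb => abbb => aaa => b
  | bbbba => aaba => aba
  | babab

aa->a; aaa->b; bb->; bbb->aa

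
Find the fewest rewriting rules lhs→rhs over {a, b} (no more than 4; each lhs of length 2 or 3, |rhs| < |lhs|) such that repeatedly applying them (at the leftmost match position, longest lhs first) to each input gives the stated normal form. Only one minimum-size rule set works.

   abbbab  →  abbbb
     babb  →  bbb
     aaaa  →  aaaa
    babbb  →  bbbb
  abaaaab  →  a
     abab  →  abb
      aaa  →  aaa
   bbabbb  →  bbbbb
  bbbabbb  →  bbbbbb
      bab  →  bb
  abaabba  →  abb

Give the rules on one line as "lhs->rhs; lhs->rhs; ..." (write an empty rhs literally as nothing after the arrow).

aab->; ba->b; baa->

  | abbbab => abbbb
  | babb => bbb
  | aaaa
  | babbb => bbbb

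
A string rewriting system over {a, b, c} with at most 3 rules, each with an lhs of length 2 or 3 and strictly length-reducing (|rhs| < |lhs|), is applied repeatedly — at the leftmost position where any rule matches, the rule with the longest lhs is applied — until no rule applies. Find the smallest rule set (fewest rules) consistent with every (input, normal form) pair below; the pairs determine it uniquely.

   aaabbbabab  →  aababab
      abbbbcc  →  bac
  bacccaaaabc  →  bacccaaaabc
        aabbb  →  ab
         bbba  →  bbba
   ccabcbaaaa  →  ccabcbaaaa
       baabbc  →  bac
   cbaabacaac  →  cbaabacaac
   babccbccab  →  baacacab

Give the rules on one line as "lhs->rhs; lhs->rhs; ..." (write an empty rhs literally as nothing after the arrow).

abb->; bcc->ac

  | aaabbbabab => aababab
  | abbbbcc => bbcc => bac
  | bacccaaaabc
  | aabbb => ab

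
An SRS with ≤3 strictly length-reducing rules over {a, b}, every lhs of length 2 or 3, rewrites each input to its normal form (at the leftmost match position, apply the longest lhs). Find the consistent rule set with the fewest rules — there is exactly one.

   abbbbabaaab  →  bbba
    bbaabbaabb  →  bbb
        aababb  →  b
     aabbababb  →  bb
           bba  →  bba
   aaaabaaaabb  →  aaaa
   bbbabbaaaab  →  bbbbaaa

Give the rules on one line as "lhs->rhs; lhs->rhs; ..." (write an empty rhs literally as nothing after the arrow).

  | abbbbabaaab => bbbabaaab => bbbaab => bbba
  | bbaabbaabb => bbabaabb => bbabb => bbb
  | aababb => abb => b
  | aabbababb => abababb => babb => bb

ab->; aba->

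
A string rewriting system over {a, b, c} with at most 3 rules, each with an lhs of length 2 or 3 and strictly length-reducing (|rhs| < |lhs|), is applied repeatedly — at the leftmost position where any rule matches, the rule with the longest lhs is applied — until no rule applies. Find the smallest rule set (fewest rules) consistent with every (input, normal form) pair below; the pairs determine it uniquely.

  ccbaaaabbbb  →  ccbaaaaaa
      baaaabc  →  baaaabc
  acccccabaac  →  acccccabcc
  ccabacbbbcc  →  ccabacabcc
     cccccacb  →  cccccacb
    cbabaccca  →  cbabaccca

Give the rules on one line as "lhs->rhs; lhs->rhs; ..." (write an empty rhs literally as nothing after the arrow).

  | ccbaaaabbbb => ccbaaaaabb => ccbaaaaaa
  | baaaabc
  | acccccabaac => acccccabcc
  | ccabacbbbcc => ccabacabcc

aac->cc; bb->a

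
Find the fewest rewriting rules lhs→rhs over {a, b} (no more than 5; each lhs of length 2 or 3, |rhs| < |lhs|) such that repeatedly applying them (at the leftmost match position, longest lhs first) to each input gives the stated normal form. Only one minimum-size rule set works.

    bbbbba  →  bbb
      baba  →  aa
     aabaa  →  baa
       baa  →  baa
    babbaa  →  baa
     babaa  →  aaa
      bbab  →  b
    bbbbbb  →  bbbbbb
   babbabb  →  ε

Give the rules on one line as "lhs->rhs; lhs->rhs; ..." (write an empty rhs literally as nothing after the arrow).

ab->; aba->ba; bab->a; bba->

  | bbbbba => bbb
  | baba => aa
  | aabaa => abaa => baa
  | baa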